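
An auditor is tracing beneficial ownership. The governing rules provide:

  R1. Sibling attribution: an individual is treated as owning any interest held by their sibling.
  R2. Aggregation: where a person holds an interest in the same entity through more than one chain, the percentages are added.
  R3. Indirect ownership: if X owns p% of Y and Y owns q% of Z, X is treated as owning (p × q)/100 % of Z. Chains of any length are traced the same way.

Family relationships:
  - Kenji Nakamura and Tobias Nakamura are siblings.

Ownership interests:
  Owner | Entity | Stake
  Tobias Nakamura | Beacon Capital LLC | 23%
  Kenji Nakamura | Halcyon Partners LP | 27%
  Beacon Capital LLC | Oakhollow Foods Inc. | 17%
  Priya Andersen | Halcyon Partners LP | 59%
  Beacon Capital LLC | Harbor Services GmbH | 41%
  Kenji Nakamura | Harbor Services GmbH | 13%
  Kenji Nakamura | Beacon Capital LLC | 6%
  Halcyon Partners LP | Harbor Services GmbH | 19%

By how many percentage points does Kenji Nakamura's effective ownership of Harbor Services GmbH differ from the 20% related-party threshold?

By sibling attribution (R1), Kenji Nakamura is treated as also owning Tobias Nakamura's interest in Beacon Capital LLC, giving 6% + 23% = 29%.
Chain via Halcyon Partners LP (R3): 27% × 19% = 5.13% of Harbor Services GmbH.
Chain via Beacon Capital LLC (R3): 29% × 41% = 11.89% of Harbor Services GmbH.
Direct interest in Harbor Services GmbH: 13%.
Aggregating (R2): 5.13% + 11.89% + 13% = 30.02%.
30.02% exceeds the 20% threshold by 10.02 percentage points.

10.02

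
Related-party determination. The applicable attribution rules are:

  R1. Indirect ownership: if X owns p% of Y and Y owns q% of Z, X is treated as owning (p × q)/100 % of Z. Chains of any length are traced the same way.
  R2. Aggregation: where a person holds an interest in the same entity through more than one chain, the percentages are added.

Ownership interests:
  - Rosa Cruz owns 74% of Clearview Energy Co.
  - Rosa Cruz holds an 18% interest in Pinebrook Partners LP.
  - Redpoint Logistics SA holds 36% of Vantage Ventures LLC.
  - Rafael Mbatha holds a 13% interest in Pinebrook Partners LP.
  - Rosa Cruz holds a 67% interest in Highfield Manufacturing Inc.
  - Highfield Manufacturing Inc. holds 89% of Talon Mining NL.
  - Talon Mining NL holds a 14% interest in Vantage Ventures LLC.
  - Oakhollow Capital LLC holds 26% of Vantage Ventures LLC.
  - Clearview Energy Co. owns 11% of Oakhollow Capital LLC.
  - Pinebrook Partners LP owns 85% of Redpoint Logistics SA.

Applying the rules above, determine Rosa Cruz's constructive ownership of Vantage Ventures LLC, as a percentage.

15.9726%

Chain via Pinebrook Partners LP → Redpoint Logistics SA (R1): 18% × 85% × 36% = 5.508% of Vantage Ventures LLC.
Chain via Clearview Energy Co. → Oakhollow Capital LLC (R1): 74% × 11% × 26% = 2.1164% of Vantage Ventures LLC.
Chain via Highfield Manufacturing Inc. → Talon Mining NL (R1): 67% × 89% × 14% = 8.3482% of Vantage Ventures LLC.
Aggregating (R2): 5.508% + 2.1164% + 8.3482% = 15.9726%.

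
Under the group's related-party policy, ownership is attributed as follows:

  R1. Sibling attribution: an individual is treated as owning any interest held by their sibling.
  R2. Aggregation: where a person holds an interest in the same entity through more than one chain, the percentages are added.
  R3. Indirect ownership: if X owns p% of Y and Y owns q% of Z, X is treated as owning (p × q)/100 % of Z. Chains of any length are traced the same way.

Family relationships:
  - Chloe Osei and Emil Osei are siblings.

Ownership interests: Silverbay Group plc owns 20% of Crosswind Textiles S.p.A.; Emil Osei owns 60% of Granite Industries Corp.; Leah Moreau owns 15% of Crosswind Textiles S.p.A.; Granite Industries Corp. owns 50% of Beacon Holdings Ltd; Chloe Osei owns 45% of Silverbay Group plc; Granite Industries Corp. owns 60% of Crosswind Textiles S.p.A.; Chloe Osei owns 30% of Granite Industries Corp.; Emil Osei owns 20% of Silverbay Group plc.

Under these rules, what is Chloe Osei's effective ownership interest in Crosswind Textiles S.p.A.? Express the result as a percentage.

67%

By sibling attribution (R1), Chloe Osei is treated as also owning Emil Osei's interest in Granite Industries Corp, giving 30% + 60% = 90%.
By sibling attribution (R1), Chloe Osei is treated as also owning Emil Osei's interest in Silverbay Group plc, giving 45% + 20% = 65%.
Chain via Granite Industries Corp. (R3): 90% × 60% = 54% of Crosswind Textiles S.p.A.
Chain via Silverbay Group plc (R3): 65% × 20% = 13% of Crosswind Textiles S.p.A.
Aggregating (R2): 54% + 13% = 67%.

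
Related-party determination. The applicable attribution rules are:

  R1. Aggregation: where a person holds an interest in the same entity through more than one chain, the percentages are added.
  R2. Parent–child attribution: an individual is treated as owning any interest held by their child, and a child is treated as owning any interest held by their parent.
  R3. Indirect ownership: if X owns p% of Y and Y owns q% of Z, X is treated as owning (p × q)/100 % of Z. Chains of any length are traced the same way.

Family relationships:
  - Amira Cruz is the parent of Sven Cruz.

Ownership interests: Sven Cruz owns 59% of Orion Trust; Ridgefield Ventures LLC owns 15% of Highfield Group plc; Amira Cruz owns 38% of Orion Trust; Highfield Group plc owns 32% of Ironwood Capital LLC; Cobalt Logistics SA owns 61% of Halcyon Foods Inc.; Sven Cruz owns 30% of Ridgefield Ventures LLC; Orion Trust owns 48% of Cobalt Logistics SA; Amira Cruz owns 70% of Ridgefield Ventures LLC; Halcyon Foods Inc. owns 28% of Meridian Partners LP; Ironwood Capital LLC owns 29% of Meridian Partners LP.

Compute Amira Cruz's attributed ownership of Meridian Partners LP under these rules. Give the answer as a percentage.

9.344448%

By parent–child attribution (R2), Amira Cruz is treated as also owning Sven Cruz's interest in Ridgefield Ventures LLC, giving 70% + 30% = 100%.
By parent–child attribution (R2), Amira Cruz is treated as also owning Sven Cruz's interest in Orion Trust, giving 38% + 59% = 97%.
Chain via Ridgefield Ventures LLC → Highfield Group plc → Ironwood Capital LLC (R3): 100% × 15% × 32% × 29% = 1.392% of Meridian Partners LP.
Chain via Orion Trust → Cobalt Logistics SA → Halcyon Foods Inc. (R3): 97% × 48% × 61% × 28% = 7.952448% of Meridian Partners LP.
Aggregating (R1): 1.392% + 7.952448% = 9.344448%.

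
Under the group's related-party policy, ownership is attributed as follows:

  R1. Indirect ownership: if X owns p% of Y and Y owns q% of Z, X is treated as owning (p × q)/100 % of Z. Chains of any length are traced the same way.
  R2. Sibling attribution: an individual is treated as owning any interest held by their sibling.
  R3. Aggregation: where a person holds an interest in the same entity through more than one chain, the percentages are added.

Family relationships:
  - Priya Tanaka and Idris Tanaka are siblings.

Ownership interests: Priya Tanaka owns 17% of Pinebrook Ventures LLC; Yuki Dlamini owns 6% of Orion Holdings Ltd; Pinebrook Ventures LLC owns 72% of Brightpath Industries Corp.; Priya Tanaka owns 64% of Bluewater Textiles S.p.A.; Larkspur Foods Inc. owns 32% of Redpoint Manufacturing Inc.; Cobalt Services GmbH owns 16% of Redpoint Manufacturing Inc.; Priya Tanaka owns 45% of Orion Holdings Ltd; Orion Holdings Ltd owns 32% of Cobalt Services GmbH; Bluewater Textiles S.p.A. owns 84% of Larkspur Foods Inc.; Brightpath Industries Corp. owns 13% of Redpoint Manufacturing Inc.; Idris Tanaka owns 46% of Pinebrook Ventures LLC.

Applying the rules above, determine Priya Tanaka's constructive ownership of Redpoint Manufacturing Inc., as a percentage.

By sibling attribution (R2), Priya Tanaka is treated as also owning Idris Tanaka's interest in Pinebrook Ventures LLC, giving 17% + 46% = 63%.
Chain via Orion Holdings Ltd → Cobalt Services GmbH (R1): 45% × 32% × 16% = 2.304% of Redpoint Manufacturing Inc.
Chain via Bluewater Textiles S.p.A. → Larkspur Foods Inc. (R1): 64% × 84% × 32% = 17.2032% of Redpoint Manufacturing Inc.
Chain via Pinebrook Ventures LLC → Brightpath Industries Corp. (R1): 63% × 72% × 13% = 5.8968% of Redpoint Manufacturing Inc.
Aggregating (R3): 2.304% + 17.2032% + 5.8968% = 25.404%.

25.404%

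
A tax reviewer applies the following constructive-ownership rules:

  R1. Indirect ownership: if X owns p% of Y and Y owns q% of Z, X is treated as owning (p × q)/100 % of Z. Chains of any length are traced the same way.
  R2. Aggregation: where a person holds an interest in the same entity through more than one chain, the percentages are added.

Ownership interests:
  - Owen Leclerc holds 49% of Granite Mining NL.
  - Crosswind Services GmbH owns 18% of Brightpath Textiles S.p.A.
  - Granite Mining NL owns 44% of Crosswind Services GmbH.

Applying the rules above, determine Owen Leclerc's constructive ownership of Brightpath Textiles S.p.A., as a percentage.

Chain via Granite Mining NL → Crosswind Services GmbH (R1): 49% × 44% × 18% = 3.8808% of Brightpath Textiles S.p.A.

3.8808%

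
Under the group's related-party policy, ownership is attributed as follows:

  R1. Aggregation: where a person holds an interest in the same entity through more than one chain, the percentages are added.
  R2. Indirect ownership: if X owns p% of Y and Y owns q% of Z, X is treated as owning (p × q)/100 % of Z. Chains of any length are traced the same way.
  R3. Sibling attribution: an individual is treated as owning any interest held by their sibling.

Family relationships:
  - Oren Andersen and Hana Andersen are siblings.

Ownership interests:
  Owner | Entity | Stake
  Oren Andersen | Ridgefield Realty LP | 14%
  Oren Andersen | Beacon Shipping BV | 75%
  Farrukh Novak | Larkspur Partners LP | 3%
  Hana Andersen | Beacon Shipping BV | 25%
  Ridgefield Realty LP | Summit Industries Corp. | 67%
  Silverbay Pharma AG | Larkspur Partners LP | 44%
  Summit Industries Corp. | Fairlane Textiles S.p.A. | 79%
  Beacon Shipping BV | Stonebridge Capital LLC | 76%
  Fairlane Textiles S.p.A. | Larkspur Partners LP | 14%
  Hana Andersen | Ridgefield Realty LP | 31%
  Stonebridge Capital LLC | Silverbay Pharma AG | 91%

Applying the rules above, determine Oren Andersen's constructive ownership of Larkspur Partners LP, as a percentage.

By sibling attribution (R3), Oren Andersen is treated as also owning Hana Andersen's interest in Ridgefield Realty LP, giving 14% + 31% = 45%.
By sibling attribution (R3), Oren Andersen is treated as also owning Hana Andersen's interest in Beacon Shipping BV, giving 75% + 25% = 100%.
Chain via Ridgefield Realty LP → Summit Industries Corp. → Fairlane Textiles S.p.A. (R2): 45% × 67% × 79% × 14% = 3.33459% of Larkspur Partners LP.
Chain via Beacon Shipping BV → Stonebridge Capital LLC → Silverbay Pharma AG (R2): 100% × 76% × 91% × 44% = 30.4304% of Larkspur Partners LP.
Aggregating (R1): 3.33459% + 30.4304% = 33.76499%.

33.76499%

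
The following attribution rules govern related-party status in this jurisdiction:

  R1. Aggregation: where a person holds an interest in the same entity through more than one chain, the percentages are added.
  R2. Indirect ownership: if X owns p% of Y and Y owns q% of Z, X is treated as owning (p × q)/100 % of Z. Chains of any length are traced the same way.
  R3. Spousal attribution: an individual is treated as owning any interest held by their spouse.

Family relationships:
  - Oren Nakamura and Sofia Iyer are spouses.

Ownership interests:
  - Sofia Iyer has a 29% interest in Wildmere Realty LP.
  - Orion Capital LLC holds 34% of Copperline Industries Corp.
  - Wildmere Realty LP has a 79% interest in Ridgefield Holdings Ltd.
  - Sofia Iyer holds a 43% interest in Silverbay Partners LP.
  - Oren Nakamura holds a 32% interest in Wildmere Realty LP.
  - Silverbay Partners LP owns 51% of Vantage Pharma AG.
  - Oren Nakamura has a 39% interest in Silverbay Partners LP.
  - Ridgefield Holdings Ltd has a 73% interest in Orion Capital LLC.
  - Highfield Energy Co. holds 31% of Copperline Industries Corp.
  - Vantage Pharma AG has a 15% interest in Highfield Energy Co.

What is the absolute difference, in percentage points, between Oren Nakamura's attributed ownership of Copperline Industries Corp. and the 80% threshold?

66.094612

By spousal attribution (R3), Oren Nakamura is treated as also owning Sofia Iyer's interest in Wildmere Realty LP, giving 32% + 29% = 61%.
By spousal attribution (R3), Oren Nakamura is treated as also owning Sofia Iyer's interest in Silverbay Partners LP, giving 39% + 43% = 82%.
Chain via Wildmere Realty LP → Ridgefield Holdings Ltd → Orion Capital LLC (R2): 61% × 79% × 73% × 34% = 11.960758% of Copperline Industries Corp.
Chain via Silverbay Partners LP → Vantage Pharma AG → Highfield Energy Co. (R2): 82% × 51% × 15% × 31% = 1.94463% of Copperline Industries Corp.
Aggregating (R1): 11.960758% + 1.94463% = 13.905388%.
13.905388% falls short of the 80% threshold by 66.094612 percentage points.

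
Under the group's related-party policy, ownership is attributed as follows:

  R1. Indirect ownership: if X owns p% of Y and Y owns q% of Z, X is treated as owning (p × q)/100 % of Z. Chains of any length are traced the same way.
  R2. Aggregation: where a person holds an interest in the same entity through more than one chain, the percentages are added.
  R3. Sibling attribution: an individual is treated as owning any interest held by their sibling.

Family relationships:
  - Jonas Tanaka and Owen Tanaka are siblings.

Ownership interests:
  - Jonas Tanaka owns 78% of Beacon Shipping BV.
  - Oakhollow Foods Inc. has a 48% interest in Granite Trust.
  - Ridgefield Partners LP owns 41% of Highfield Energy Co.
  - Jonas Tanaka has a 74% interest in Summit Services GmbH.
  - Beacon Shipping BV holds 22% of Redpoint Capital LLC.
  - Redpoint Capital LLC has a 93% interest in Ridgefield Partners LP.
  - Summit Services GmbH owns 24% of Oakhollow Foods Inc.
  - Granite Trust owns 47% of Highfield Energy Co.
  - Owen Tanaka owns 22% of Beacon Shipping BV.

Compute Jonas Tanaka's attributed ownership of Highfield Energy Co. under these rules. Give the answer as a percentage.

12.395256%

By sibling attribution (R3), Jonas Tanaka is treated as also owning Owen Tanaka's interest in Beacon Shipping BV, giving 78% + 22% = 100%.
Chain via Beacon Shipping BV → Redpoint Capital LLC → Ridgefield Partners LP (R1): 100% × 22% × 93% × 41% = 8.3886% of Highfield Energy Co.
Chain via Summit Services GmbH → Oakhollow Foods Inc. → Granite Trust (R1): 74% × 24% × 48% × 47% = 4.006656% of Highfield Energy Co.
Aggregating (R2): 8.3886% + 4.006656% = 12.395256%.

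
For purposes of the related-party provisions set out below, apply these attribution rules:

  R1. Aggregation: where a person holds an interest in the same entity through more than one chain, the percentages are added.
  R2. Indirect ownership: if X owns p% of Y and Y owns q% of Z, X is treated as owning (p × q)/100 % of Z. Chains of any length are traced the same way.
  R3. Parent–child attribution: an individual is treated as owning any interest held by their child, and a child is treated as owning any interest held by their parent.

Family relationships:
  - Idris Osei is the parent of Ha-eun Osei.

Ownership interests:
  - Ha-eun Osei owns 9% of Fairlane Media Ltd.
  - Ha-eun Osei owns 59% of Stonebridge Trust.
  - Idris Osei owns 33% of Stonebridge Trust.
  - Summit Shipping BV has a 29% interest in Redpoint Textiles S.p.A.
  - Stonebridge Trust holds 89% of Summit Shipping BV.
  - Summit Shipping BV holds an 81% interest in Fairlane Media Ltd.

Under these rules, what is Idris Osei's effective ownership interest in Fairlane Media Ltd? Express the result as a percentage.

By parent–child attribution (R3), Idris Osei is treated as also owning Ha-eun Osei's interest in Stonebridge Trust, giving 33% + 59% = 92%.
By parent–child attribution (R3), Idris Osei is treated as owning Ha-eun Osei's 9% interest in Fairlane Media Ltd.
Chain via Stonebridge Trust → Summit Shipping BV (R2): 92% × 89% × 81% = 66.3228% of Fairlane Media Ltd.
Direct interest in Fairlane Media Ltd: 9%.
Aggregating (R1): 66.3228% + 9% = 75.3228%.

75.3228%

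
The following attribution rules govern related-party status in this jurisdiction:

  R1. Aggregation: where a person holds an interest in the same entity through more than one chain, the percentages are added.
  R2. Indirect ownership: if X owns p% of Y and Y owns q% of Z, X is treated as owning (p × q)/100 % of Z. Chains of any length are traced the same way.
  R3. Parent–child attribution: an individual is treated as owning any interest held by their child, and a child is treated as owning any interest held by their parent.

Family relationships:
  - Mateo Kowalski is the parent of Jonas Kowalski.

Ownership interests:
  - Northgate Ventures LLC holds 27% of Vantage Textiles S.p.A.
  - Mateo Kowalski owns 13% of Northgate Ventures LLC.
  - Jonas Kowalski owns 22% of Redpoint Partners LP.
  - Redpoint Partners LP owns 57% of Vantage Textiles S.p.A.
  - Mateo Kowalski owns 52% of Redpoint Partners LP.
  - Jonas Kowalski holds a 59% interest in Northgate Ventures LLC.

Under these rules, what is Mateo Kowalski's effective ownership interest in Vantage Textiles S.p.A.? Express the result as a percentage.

By parent–child attribution (R3), Mateo Kowalski is treated as also owning Jonas Kowalski's interest in Redpoint Partners LP, giving 52% + 22% = 74%.
By parent–child attribution (R3), Mateo Kowalski is treated as also owning Jonas Kowalski's interest in Northgate Ventures LLC, giving 13% + 59% = 72%.
Chain via Redpoint Partners LP (R2): 74% × 57% = 42.18% of Vantage Textiles S.p.A.
Chain via Northgate Ventures LLC (R2): 72% × 27% = 19.44% of Vantage Textiles S.p.A.
Aggregating (R1): 42.18% + 19.44% = 61.62%.

61.62%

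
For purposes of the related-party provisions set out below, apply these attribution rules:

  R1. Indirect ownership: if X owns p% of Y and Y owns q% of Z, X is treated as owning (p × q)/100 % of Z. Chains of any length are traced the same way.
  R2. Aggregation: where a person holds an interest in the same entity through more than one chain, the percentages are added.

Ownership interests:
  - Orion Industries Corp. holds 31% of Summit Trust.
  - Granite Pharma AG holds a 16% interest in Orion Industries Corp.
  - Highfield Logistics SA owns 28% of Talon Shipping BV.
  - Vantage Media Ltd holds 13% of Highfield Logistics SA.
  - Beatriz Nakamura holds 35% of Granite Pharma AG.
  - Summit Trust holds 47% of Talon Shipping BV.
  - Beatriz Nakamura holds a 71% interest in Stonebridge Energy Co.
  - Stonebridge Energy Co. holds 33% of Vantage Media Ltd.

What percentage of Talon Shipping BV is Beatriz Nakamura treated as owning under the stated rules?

Chain via Granite Pharma AG → Orion Industries Corp. → Summit Trust (R1): 35% × 16% × 31% × 47% = 0.81592% of Talon Shipping BV.
Chain via Stonebridge Energy Co. → Vantage Media Ltd → Highfield Logistics SA (R1): 71% × 33% × 13% × 28% = 0.852852% of Talon Shipping BV.
Aggregating (R2): 0.81592% + 0.852852% = 1.668772%.

1.668772%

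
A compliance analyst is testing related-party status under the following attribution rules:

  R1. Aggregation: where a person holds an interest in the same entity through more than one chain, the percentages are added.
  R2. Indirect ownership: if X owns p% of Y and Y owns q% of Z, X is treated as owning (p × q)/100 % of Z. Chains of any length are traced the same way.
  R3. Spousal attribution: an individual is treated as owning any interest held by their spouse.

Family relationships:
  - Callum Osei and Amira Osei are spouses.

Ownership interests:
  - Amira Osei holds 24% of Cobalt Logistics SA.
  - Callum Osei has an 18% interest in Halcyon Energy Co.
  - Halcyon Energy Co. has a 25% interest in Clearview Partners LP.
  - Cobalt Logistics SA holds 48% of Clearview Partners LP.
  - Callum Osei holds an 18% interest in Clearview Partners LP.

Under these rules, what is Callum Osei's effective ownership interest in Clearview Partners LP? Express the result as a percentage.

By spousal attribution (R3), Callum Osei is treated as owning Amira Osei's 24% interest in Cobalt Logistics SA.
Chain via Halcyon Energy Co. (R2): 18% × 25% = 4.5% of Clearview Partners LP.
Direct interest in Clearview Partners LP: 18%.
Chain via Cobalt Logistics SA (R2): 24% × 48% = 11.52% of Clearview Partners LP.
Aggregating (R1): 4.5% + 18% + 11.52% = 34.02%.

34.02%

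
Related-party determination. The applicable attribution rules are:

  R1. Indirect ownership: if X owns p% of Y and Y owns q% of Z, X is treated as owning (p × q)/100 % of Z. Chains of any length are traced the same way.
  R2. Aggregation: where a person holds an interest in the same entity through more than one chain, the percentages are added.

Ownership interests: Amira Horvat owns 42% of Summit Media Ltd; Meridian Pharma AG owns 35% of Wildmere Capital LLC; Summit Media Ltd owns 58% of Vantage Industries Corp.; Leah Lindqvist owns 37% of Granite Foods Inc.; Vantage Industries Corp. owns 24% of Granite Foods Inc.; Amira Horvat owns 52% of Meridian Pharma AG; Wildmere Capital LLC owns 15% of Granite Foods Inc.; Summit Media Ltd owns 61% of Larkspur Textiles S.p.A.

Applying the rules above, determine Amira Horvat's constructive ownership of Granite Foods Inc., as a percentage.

8.5764%

Chain via Summit Media Ltd → Vantage Industries Corp. (R1): 42% × 58% × 24% = 5.8464% of Granite Foods Inc.
Chain via Meridian Pharma AG → Wildmere Capital LLC (R1): 52% × 35% × 15% = 2.73% of Granite Foods Inc.
Aggregating (R2): 5.8464% + 2.73% = 8.5764%.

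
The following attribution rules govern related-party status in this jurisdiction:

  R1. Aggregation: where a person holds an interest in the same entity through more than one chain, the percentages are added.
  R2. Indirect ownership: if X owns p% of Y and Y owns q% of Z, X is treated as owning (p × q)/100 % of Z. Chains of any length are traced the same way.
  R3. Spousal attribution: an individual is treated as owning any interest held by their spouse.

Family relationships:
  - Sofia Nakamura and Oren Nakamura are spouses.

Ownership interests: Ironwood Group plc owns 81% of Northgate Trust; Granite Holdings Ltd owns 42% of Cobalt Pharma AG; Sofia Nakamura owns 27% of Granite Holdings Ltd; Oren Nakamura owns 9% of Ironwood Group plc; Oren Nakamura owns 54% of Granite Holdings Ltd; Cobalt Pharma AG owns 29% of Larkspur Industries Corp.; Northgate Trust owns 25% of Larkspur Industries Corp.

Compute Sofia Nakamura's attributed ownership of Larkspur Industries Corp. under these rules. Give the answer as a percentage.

By spousal attribution (R3), Sofia Nakamura is treated as also owning Oren Nakamura's interest in Granite Holdings Ltd, giving 27% + 54% = 81%.
By spousal attribution (R3), Sofia Nakamura is treated as owning Oren Nakamura's 9% interest in Ironwood Group plc.
Chain via Granite Holdings Ltd → Cobalt Pharma AG (R2): 81% × 42% × 29% = 9.8658% of Larkspur Industries Corp.
Chain via Ironwood Group plc → Northgate Trust (R2): 9% × 81% × 25% = 1.8225% of Larkspur Industries Corp.
Aggregating (R1): 9.8658% + 1.8225% = 11.6883%.

11.6883%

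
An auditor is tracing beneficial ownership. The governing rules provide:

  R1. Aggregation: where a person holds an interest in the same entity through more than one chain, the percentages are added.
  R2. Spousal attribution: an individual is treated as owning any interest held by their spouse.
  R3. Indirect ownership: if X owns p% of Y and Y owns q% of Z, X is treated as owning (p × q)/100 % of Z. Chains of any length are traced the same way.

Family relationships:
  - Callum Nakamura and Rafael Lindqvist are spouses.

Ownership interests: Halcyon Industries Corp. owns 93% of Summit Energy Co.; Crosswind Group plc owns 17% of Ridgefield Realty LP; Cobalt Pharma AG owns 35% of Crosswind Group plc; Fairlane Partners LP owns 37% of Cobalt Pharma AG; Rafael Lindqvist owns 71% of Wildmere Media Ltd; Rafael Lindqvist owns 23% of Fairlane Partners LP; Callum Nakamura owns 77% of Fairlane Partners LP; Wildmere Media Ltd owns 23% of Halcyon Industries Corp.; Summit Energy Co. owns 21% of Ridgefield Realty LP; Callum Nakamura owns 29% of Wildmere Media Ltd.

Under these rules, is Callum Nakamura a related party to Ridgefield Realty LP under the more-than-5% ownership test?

Yes

By spousal attribution (R2), Callum Nakamura is treated as also owning Rafael Lindqvist's interest in Fairlane Partners LP, giving 77% + 23% = 100%.
By spousal attribution (R2), Callum Nakamura is treated as also owning Rafael Lindqvist's interest in Wildmere Media Ltd, giving 29% + 71% = 100%.
Chain via Fairlane Partners LP → Cobalt Pharma AG → Crosswind Group plc (R3): 100% × 37% × 35% × 17% = 2.2015% of Ridgefield Realty LP.
Chain via Wildmere Media Ltd → Halcyon Industries Corp. → Summit Energy Co. (R3): 100% × 23% × 93% × 21% = 4.4919% of Ridgefield Realty LP.
Aggregating (R1): 2.2015% + 4.4919% = 6.6934%.
6.6934% exceeds the 5% threshold, so Callum is a related party to Ridgefield Realty LP.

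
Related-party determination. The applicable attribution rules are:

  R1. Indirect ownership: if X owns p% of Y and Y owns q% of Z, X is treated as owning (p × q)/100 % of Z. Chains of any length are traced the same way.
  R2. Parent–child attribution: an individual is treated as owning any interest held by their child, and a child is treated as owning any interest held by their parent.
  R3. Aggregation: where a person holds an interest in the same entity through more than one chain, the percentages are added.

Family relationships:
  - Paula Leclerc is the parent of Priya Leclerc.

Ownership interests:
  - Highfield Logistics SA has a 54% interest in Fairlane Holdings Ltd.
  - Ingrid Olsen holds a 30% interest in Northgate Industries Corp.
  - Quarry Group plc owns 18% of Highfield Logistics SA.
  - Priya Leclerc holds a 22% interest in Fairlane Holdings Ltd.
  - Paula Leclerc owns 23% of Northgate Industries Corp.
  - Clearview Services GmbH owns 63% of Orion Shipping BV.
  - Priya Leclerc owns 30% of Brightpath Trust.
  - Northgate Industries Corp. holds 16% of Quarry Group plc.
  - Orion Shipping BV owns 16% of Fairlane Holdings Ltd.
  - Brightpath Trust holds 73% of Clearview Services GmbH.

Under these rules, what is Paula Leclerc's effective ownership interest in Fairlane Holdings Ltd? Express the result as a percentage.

24.565216%

By parent–child attribution (R2), Paula Leclerc is treated as owning Priya Leclerc's 30% interest in Brightpath Trust.
By parent–child attribution (R2), Paula Leclerc is treated as owning Priya Leclerc's 22% interest in Fairlane Holdings Ltd.
Chain via Northgate Industries Corp. → Quarry Group plc → Highfield Logistics SA (R1): 23% × 16% × 18% × 54% = 0.357696% of Fairlane Holdings Ltd.
Chain via Brightpath Trust → Clearview Services GmbH → Orion Shipping BV (R1): 30% × 73% × 63% × 16% = 2.20752% of Fairlane Holdings Ltd.
Direct interest in Fairlane Holdings Ltd: 22%.
Aggregating (R3): 0.357696% + 2.20752% + 22% = 24.565216%.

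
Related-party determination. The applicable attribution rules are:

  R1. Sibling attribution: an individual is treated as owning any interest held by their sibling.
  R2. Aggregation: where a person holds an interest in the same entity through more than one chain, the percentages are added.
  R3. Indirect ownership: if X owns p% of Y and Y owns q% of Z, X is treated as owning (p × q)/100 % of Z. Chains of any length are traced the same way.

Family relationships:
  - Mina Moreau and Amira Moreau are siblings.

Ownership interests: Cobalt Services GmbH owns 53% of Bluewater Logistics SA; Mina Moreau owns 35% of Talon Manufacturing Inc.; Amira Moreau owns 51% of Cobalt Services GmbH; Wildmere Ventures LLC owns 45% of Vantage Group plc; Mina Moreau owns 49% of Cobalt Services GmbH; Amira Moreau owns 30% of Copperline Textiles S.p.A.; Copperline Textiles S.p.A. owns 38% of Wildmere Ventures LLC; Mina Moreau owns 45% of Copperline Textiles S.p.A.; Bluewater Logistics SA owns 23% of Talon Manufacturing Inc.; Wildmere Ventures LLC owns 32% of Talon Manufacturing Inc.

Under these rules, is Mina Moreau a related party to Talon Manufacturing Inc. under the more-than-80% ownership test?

No

By sibling attribution (R1), Mina Moreau is treated as also owning Amira Moreau's interest in Cobalt Services GmbH, giving 49% + 51% = 100%.
By sibling attribution (R1), Mina Moreau is treated as also owning Amira Moreau's interest in Copperline Textiles S.p.A, giving 45% + 30% = 75%.
Chain via Cobalt Services GmbH → Bluewater Logistics SA (R3): 100% × 53% × 23% = 12.19% of Talon Manufacturing Inc.
Chain via Copperline Textiles S.p.A. → Wildmere Ventures LLC (R3): 75% × 38% × 32% = 9.12% of Talon Manufacturing Inc.
Direct interest in Talon Manufacturing Inc: 35%.
Aggregating (R2): 12.19% + 9.12% + 35% = 56.31%.
56.31% does not exceed the 80% threshold, so Mina is not a related party to Talon Manufacturing Inc.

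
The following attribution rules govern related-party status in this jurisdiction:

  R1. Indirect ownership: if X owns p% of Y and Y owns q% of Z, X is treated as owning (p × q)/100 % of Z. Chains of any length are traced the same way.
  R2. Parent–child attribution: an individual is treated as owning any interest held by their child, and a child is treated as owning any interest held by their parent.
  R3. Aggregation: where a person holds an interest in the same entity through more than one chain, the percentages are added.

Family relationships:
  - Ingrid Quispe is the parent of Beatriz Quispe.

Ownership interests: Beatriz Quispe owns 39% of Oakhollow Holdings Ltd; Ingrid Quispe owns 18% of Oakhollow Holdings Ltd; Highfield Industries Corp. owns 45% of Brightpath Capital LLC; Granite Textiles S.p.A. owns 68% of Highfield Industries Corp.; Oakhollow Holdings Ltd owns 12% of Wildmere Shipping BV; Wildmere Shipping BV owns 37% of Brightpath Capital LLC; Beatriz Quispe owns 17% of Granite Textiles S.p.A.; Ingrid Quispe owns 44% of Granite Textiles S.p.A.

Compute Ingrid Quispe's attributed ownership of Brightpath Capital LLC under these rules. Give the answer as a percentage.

By parent–child attribution (R2), Ingrid Quispe is treated as also owning Beatriz Quispe's interest in Oakhollow Holdings Ltd, giving 18% + 39% = 57%.
By parent–child attribution (R2), Ingrid Quispe is treated as also owning Beatriz Quispe's interest in Granite Textiles S.p.A, giving 44% + 17% = 61%.
Chain via Oakhollow Holdings Ltd → Wildmere Shipping BV (R1): 57% × 12% × 37% = 2.5308% of Brightpath Capital LLC.
Chain via Granite Textiles S.p.A. → Highfield Industries Corp. (R1): 61% × 68% × 45% = 18.666% of Brightpath Capital LLC.
Aggregating (R3): 2.5308% + 18.666% = 21.1968%.

21.1968%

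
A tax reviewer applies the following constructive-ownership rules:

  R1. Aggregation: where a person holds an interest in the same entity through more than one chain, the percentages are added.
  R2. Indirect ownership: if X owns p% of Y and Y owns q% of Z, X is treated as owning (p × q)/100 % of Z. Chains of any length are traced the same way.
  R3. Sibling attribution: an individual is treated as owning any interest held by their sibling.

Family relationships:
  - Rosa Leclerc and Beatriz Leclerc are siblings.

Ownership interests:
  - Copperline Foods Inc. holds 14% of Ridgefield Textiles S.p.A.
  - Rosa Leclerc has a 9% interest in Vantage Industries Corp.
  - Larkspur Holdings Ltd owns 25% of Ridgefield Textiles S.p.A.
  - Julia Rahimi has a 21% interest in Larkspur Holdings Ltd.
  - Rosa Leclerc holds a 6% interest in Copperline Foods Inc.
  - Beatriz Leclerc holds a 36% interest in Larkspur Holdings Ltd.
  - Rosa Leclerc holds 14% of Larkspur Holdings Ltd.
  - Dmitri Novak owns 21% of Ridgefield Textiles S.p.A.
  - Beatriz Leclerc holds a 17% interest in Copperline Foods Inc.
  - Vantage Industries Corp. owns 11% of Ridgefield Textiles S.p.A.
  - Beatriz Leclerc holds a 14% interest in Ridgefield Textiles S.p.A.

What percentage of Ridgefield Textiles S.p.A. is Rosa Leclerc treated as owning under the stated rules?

By sibling attribution (R3), Rosa Leclerc is treated as also owning Beatriz Leclerc's interest in Copperline Foods Inc, giving 6% + 17% = 23%.
By sibling attribution (R3), Rosa Leclerc is treated as also owning Beatriz Leclerc's interest in Larkspur Holdings Ltd, giving 14% + 36% = 50%.
By sibling attribution (R3), Rosa Leclerc is treated as owning Beatriz Leclerc's 14% interest in Ridgefield Textiles S.p.A.
Chain via Copperline Foods Inc. (R2): 23% × 14% = 3.22% of Ridgefield Textiles S.p.A.
Chain via Larkspur Holdings Ltd (R2): 50% × 25% = 12.5% of Ridgefield Textiles S.p.A.
Chain via Vantage Industries Corp. (R2): 9% × 11% = 0.99% of Ridgefield Textiles S.p.A.
Direct interest in Ridgefield Textiles S.p.A: 14%.
Aggregating (R1): 3.22% + 12.5% + 0.99% + 14% = 30.71%.

30.71%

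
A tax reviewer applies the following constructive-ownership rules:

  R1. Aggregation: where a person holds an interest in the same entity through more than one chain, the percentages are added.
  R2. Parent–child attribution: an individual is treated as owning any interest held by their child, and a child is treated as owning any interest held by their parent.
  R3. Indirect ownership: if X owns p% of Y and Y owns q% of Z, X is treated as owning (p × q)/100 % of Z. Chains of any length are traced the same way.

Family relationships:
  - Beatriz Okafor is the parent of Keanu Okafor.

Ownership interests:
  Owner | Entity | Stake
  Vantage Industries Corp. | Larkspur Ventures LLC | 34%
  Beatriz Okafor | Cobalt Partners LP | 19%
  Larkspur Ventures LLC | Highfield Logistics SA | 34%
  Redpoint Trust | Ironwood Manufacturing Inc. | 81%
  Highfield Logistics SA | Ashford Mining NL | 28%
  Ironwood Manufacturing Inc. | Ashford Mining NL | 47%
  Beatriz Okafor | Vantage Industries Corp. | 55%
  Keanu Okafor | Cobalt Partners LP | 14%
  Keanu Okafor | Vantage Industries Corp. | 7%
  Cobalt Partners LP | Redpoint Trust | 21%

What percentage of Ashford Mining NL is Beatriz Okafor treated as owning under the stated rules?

By parent–child attribution (R2), Beatriz Okafor is treated as also owning Keanu Okafor's interest in Cobalt Partners LP, giving 19% + 14% = 33%.
By parent–child attribution (R2), Beatriz Okafor is treated as also owning Keanu Okafor's interest in Vantage Industries Corp, giving 55% + 7% = 62%.
Chain via Cobalt Partners LP → Redpoint Trust → Ironwood Manufacturing Inc. (R3): 33% × 21% × 81% × 47% = 2.638251% of Ashford Mining NL.
Chain via Vantage Industries Corp. → Larkspur Ventures LLC → Highfield Logistics SA (R3): 62% × 34% × 34% × 28% = 2.006816% of Ashford Mining NL.
Aggregating (R1): 2.638251% + 2.006816% = 4.645067%.

4.645067%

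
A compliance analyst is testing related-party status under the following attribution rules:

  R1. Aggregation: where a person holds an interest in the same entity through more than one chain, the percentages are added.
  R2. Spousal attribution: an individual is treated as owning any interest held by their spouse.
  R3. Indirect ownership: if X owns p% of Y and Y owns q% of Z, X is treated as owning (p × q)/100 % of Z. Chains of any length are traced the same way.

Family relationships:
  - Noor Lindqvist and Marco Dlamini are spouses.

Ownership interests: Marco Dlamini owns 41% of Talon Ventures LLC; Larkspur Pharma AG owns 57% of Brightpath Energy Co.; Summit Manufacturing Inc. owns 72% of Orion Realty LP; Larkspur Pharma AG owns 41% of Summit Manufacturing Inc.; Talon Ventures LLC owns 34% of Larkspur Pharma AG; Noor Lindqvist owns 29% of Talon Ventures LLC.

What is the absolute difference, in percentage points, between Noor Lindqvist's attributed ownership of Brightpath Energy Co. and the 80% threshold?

66.434

By spousal attribution (R2), Noor Lindqvist is treated as also owning Marco Dlamini's interest in Talon Ventures LLC, giving 29% + 41% = 70%.
Chain via Talon Ventures LLC → Larkspur Pharma AG (R3): 70% × 34% × 57% = 13.566% of Brightpath Energy Co.
13.566% falls short of the 80% threshold by 66.434 percentage points.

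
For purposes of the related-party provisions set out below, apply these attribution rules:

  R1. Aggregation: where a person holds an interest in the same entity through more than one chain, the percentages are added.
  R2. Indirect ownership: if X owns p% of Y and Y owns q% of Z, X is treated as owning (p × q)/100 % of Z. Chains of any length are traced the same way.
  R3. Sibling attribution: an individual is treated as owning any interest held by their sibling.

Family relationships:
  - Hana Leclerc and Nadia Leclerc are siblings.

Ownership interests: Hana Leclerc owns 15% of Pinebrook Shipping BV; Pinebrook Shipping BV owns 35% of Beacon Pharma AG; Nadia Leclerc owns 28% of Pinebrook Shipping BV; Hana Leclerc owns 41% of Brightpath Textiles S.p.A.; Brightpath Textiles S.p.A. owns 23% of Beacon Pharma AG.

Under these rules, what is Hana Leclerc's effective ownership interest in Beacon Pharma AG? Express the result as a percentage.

24.48%

By sibling attribution (R3), Hana Leclerc is treated as also owning Nadia Leclerc's interest in Pinebrook Shipping BV, giving 15% + 28% = 43%.
Chain via Pinebrook Shipping BV (R2): 43% × 35% = 15.05% of Beacon Pharma AG.
Chain via Brightpath Textiles S.p.A. (R2): 41% × 23% = 9.43% of Beacon Pharma AG.
Aggregating (R1): 15.05% + 9.43% = 24.48%.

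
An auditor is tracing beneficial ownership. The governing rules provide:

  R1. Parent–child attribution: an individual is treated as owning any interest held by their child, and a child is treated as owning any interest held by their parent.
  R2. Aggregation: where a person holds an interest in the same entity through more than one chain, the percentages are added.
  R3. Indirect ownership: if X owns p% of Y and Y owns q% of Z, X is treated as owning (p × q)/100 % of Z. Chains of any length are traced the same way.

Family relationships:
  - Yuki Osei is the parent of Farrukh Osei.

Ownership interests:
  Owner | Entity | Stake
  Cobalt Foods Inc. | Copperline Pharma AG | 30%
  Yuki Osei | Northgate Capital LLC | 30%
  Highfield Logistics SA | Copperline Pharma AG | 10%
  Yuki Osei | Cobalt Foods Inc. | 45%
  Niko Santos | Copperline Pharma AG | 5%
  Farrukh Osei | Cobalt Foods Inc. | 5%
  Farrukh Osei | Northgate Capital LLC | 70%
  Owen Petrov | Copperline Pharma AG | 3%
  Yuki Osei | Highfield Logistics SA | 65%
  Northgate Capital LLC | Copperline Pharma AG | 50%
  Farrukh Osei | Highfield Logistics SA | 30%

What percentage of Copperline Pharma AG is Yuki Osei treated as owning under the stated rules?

By parent–child attribution (R1), Yuki Osei is treated as also owning Farrukh Osei's interest in Cobalt Foods Inc, giving 45% + 5% = 50%.
By parent–child attribution (R1), Yuki Osei is treated as also owning Farrukh Osei's interest in Highfield Logistics SA, giving 65% + 30% = 95%.
By parent–child attribution (R1), Yuki Osei is treated as also owning Farrukh Osei's interest in Northgate Capital LLC, giving 30% + 70% = 100%.
Chain via Cobalt Foods Inc. (R3): 50% × 30% = 15% of Copperline Pharma AG.
Chain via Highfield Logistics SA (R3): 95% × 10% = 9.5% of Copperline Pharma AG.
Chain via Northgate Capital LLC (R3): 100% × 50% = 50% of Copperline Pharma AG.
Aggregating (R2): 15% + 9.5% + 50% = 74.5%.

74.5%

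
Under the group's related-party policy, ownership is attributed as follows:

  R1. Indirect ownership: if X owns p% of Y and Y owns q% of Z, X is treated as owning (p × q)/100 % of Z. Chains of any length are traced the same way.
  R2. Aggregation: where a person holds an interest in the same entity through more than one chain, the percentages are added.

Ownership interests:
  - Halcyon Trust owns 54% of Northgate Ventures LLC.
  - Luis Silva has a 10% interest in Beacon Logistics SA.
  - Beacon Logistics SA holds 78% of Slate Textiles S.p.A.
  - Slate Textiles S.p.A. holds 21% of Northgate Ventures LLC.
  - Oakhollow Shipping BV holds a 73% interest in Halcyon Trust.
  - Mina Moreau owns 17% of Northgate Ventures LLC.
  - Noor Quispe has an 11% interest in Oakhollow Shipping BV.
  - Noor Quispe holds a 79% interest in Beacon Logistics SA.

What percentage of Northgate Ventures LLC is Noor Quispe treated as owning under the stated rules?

Chain via Oakhollow Shipping BV → Halcyon Trust (R1): 11% × 73% × 54% = 4.3362% of Northgate Ventures LLC.
Chain via Beacon Logistics SA → Slate Textiles S.p.A. (R1): 79% × 78% × 21% = 12.9402% of Northgate Ventures LLC.
Aggregating (R2): 4.3362% + 12.9402% = 17.2764%.

17.2764%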